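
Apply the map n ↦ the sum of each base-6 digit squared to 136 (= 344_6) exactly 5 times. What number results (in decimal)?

5

136 = (3,4,4)_6 → 41
41 = (1,0,5)_6 → 26
26 = (4,2)_6 → 20
20 = (3,2)_6 → 13
13 = (2,1)_6 → 5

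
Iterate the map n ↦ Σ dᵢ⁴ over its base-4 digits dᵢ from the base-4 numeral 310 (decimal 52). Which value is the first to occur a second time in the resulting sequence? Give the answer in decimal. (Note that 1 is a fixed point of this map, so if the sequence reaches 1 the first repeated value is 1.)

52 = (3,1,0)_4 → 3⁴ + 1⁴ + 0⁴ = 81 + 1 + 0 = 82
82 = (1,1,0,2)_4 → 1⁴ + 1⁴ + 0⁴ + 2⁴ = 1 + 1 + 0 + 16 = 18
18 = (1,0,2)_4 → 1⁴ + 0⁴ + 2⁴ = 1 + 0 + 16 = 17
17 = (1,0,1)_4 → 1⁴ + 0⁴ + 1⁴ = 1 + 0 + 1 = 2
2 = (2)_4 → 2⁴ = 16
16 = (1,0,0)_4 → 1⁴ + 0⁴ + 0⁴ = 1 + 0 + 0 = 1  — reached the fixed point 1.
1 → 1, so 1 is the first repeated value.

1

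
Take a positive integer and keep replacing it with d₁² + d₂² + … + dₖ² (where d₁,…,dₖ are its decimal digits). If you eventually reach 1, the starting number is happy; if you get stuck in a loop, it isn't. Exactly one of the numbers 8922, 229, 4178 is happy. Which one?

8922: 8922 → 153 → 35 → 34 → 25 → 29 → 85 → 89 → 145 → 42 → 20 → 4 → 16 → 37 → 58 → 89  — repeats 89 (not happy)
229: 229 → 89 → 145 → 42 → 20 → 4 → 16 → 37 → 58 → 89  — repeats 89 (not happy)
4178: 4178 → 130 → 10 → 1  — reaches 1 (happy)

4178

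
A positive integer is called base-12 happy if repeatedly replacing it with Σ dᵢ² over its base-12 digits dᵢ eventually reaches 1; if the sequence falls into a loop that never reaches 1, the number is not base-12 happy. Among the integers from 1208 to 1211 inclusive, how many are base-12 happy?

1

1208: 1208 → 144 → 1  — base-12 happy
1209: 1209 → 161 → 27 → 13 → 2 → 4 → 16 → 17 → 26 → 8 → 64 → 41 → 34 → 104 → 128 → 164 → 66 → 61 → 26  — not base-12 happy
1210: 1210 → 180 → 10 → 100 → 80 → 100  — not base-12 happy
1211: 1211 → 201 → 98 → 68 → 89 → 74 → 40 → 25 → 5 → 25  — not base-12 happy
base-12 happy: 1208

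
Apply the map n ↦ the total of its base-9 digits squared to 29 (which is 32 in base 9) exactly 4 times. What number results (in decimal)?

29 = (3,2)_9 → 3² + 2² = 13
13 = (1,4)_9 → 1² + 4² = 17
17 = (1,8)_9 → 1² + 8² = 65
65 = (7,2)_9 → 7² + 2² = 53

53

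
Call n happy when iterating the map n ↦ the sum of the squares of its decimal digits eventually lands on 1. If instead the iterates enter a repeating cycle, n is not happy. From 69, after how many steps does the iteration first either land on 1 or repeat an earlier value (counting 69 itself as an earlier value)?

69 → 6² + 9² = 36 + 81 = 117
117 → 1² + 1² + 7² = 1 + 1 + 49 = 51
51 → 5² + 1² = 25 + 1 = 26
26 → 2² + 6² = 4 + 36 = 40
40 → 4² + 0² = 16 + 0 = 16
16 → 1² + 6² = 1 + 36 = 37
37 → 3² + 7² = 9 + 49 = 58
58 → 5² + 8² = 25 + 64 = 89
89 → 8² + 9² = 64 + 81 = 145
145 → 1² + 4² + 5² = 1 + 16 + 25 = 42
42 → 4² + 2² = 16 + 4 = 20
20 → 2² + 0² = 4 + 0 = 4
4 → 4² = 16  — 16 repeats.
That took 13 steps.

13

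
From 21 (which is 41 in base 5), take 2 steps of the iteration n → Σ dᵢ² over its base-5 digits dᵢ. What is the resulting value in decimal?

21 = (4,1)_5 → 4² + 1² = 16 + 1 = 17
17 = (3,2)_5 → 3² + 2² = 9 + 4 = 13

13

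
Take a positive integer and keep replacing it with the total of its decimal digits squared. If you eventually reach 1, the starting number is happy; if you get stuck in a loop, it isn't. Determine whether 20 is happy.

not happy

20 → 2² + 0² = 4 + 0 = 4
4 → 4² = 16
16 → 1² + 6² = 1 + 36 = 37
37 → 3² + 7² = 9 + 49 = 58
58 → 5² + 8² = 25 + 64 = 89
89 → 8² + 9² = 64 + 81 = 145
145 → 1² + 4² + 5² = 1 + 16 + 25 = 42
42 → 4² + 2² = 16 + 4 = 20  — 20 already seen; the sequence cycles without reaching 1.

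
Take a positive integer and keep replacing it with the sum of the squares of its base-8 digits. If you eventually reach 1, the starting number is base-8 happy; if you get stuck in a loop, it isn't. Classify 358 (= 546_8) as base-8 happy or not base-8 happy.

base-8 happy

358 = (5,4,6)_8 → 77
77 = (1,1,5)_8 → 27
27 = (3,3)_8 → 18
18 = (2,2)_8 → 8
8 = (1,0)_8 → 1  — reached 1.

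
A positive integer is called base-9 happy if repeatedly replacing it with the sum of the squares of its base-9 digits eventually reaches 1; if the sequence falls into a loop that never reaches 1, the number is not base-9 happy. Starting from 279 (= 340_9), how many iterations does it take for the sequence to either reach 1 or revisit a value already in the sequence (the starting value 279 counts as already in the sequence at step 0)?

279 = (3,4,0)_9 → 3² + 4² + 0² = 25
25 = (2,7)_9 → 2² + 7² = 53
53 = (5,8)_9 → 5² + 8² = 89
89 = (1,0,8)_9 → 1² + 0² + 8² = 65
65 = (7,2)_9 → 7² + 2² = 53  — 53 repeats.
That took 5 steps.

5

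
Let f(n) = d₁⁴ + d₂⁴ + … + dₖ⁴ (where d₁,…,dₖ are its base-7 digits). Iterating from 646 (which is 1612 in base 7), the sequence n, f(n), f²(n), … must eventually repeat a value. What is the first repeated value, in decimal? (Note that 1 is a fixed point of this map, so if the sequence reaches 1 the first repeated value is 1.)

646 = (1,6,1,2)_7 → 1314
1314 = (3,5,5,5)_7 → 1956
1956 = (5,4,6,3)_7 → 2258
2258 = (6,4,0,4)_7 → 1808
1808 = (5,1,6,2)_7 → 1938
1938 = (5,4,3,6)_7 → 2258  — 2258 already appeared earlier.

2258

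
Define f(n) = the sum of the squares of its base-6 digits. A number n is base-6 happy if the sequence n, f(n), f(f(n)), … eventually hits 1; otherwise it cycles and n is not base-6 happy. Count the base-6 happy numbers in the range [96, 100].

96: 96 → 20 → 13 → 5 → 25 → 17 → 29 → 41 → 26 → 20  — not base-6 happy
97: 97 → 21 → 18 → 9 → 10 → 17 → 29 → 41 → 26 → 20 → 13 → 5 → 25 → 17  — not base-6 happy
98: 98 → 24 → 16 → 20 → 13 → 5 → 25 → 17 → 29 → 41 → 26 → 20  — not base-6 happy
99: 99 → 29 → 41 → 26 → 20 → 13 → 5 → 25 → 17 → 29  — not base-6 happy
100: 100 → 36 → 1  — base-6 happy
base-6 happy: 100

1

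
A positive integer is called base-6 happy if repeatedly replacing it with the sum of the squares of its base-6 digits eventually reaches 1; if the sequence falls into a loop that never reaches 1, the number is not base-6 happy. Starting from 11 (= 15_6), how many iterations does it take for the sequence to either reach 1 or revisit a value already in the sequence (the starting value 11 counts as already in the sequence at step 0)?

11 = (1,5)_6 → 1² + 5² = 26
26 = (4,2)_6 → 4² + 2² = 20
20 = (3,2)_6 → 3² + 2² = 13
13 = (2,1)_6 → 2² + 1² = 5
5 = (5)_6 → 5² = 25
25 = (4,1)_6 → 4² + 1² = 17
17 = (2,5)_6 → 2² + 5² = 29
29 = (4,5)_6 → 4² + 5² = 41
41 = (1,0,5)_6 → 1² + 0² + 5² = 26  — 26 repeats.
That took 9 steps.

9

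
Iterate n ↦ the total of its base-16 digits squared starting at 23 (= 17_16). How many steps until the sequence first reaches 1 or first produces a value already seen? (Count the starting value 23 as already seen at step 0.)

23 = (1,7)_16 → 50
50 = (3,2)_16 → 13
13 = (13)_16 → 169
169 = (10,9)_16 → 181
181 = (11,5)_16 → 146
146 = (9,2)_16 → 85
85 = (5,5)_16 → 50  — 50 repeats.
That took 7 steps.

7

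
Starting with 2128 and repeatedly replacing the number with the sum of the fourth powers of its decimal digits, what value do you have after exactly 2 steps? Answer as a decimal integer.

6834

2128 → 2⁴ + 1⁴ + 2⁴ + 8⁴ = 4129
4129 → 4⁴ + 1⁴ + 2⁴ + 9⁴ = 6834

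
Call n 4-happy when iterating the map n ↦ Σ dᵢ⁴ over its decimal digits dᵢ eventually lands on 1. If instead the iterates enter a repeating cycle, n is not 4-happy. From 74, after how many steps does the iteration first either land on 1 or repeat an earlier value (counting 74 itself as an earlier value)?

74 → 7⁴ + 4⁴ = 2401 + 256 = 2657
2657 → 2⁴ + 6⁴ + 5⁴ + 7⁴ = 16 + 1296 + 625 + 2401 = 4338
4338 → 4⁴ + 3⁴ + 3⁴ + 8⁴ = 256 + 81 + 81 + 4096 = 4514
4514 → 4⁴ + 5⁴ + 1⁴ + 4⁴ = 256 + 625 + 1 + 256 = 1138
1138 → 1⁴ + 1⁴ + 3⁴ + 8⁴ = 1 + 1 + 81 + 4096 = 4179
4179 → 4⁴ + 1⁴ + 7⁴ + 9⁴ = 256 + 1 + 2401 + 6561 = 9219
9219 → 9⁴ + 2⁴ + 1⁴ + 9⁴ = 6561 + 16 + 1 + 6561 = 13139
13139 → 1⁴ + 3⁴ + 1⁴ + 3⁴ + 9⁴ = 1 + 81 + 1 + 81 + 6561 = 6725
6725 → 6⁴ + 7⁴ + 2⁴ + 5⁴ = 1296 + 2401 + 16 + 625 = 4338  — 4338 repeats.
That took 9 steps.

9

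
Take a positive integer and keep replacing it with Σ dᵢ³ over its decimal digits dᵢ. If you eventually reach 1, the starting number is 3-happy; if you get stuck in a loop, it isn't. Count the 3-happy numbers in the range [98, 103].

98: 98 → 1241 → 74 → 407 → 407  — not 3-happy
99: 99 → 1458 → 702 → 351 → 153 → 153  — not 3-happy
100: 100 → 1  — 3-happy
101: 101 → 2 → 8 → 512 → 134 → 92 → 737 → 713 → 371 → 371  — not 3-happy
102: 102 → 9 → 729 → 1080 → 513 → 153 → 153  — not 3-happy
103: 103 → 28 → 520 → 133 → 55 → 250 → 133  — not 3-happy
3-happy: 100

1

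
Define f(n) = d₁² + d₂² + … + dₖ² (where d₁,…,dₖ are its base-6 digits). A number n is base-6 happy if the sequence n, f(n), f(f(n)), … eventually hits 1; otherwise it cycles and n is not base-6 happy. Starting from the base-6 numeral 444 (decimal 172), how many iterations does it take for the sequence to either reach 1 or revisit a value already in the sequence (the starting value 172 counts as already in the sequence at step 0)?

10

172 = (4,4,4)_6 → 4² + 4² + 4² = 48
48 = (1,2,0)_6 → 1² + 2² + 0² = 5
5 = (5)_6 → 5² = 25
25 = (4,1)_6 → 4² + 1² = 17
17 = (2,5)_6 → 2² + 5² = 29
29 = (4,5)_6 → 4² + 5² = 41
41 = (1,0,5)_6 → 1² + 0² + 5² = 26
26 = (4,2)_6 → 4² + 2² = 20
20 = (3,2)_6 → 3² + 2² = 13
13 = (2,1)_6 → 2² + 1² = 5  — 5 repeats.
That took 10 steps.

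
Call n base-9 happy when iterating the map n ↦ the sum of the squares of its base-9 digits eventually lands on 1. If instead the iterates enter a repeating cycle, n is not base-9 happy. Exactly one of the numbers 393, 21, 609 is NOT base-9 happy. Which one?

21

393: 393 → 101 → 9 → 1  — reaches 1 (base-9 happy)
21: 21 → 13 → 17 → 65 → 53 → 89 → 65  — repeats 65 (not base-9 happy)
609: 609 → 101 → 9 → 1  — reaches 1 (base-9 happy)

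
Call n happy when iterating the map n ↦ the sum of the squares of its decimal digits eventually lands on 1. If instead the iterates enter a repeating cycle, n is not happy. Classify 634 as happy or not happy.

634 → 6² + 3² + 4² = 36 + 9 + 16 = 61
61 → 6² + 1² = 36 + 1 = 37
37 → 3² + 7² = 9 + 49 = 58
58 → 5² + 8² = 25 + 64 = 89
89 → 8² + 9² = 64 + 81 = 145
145 → 1² + 4² + 5² = 1 + 16 + 25 = 42
42 → 4² + 2² = 16 + 4 = 20
20 → 2² + 0² = 4 + 0 = 4
4 → 4² = 16
16 → 1² + 6² = 1 + 36 = 37  — 37 already seen; the sequence cycles without reaching 1.

not happy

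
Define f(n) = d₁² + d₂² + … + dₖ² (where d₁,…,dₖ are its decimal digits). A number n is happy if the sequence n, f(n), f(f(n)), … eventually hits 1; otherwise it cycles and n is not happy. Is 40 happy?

40 → 16
16 → 37
37 → 58
58 → 89
89 → 145
145 → 42
42 → 20
20 → 4
4 → 16  — 16 already seen; the sequence cycles without reaching 1.

not happy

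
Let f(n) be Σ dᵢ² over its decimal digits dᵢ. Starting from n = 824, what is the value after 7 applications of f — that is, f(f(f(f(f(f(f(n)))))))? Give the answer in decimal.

89

824 → 8² + 2² + 4² = 84
84 → 8² + 4² = 80
80 → 8² + 0² = 64
64 → 6² + 4² = 52
52 → 5² + 2² = 29
29 → 2² + 9² = 85
85 → 8² + 5² = 89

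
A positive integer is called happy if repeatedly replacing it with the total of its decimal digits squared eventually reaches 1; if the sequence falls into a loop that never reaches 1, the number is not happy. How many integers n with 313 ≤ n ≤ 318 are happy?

1

313: 313 → 19 → 82 → 68 → 100 → 1  — happy
314: 314 → 26 → 40 → 16 → 37 → 58 → 89 → 145 → 42 → 20 → 4 → 16  — not happy
315: 315 → 35 → 34 → 25 → 29 → 85 → 89 → 145 → 42 → 20 → 4 → 16 → 37 → 58 → 89  — not happy
316: 316 → 46 → 52 → 29 → 85 → 89 → 145 → 42 → 20 → 4 → 16 → 37 → 58 → 89  — not happy
317: 317 → 59 → 106 → 37 → 58 → 89 → 145 → 42 → 20 → 4 → 16 → 37  — not happy
318: 318 → 74 → 65 → 61 → 37 → 58 → 89 → 145 → 42 → 20 → 4 → 16 → 37  — not happy
happy: 313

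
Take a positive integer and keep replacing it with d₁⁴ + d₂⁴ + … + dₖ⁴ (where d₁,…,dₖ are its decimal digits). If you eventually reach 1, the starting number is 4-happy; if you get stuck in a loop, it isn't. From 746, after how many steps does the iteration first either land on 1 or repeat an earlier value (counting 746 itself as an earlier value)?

14

746 → 7⁴ + 4⁴ + 6⁴ = 3953
3953 → 3⁴ + 9⁴ + 5⁴ + 3⁴ = 7348
7348 → 7⁴ + 3⁴ + 4⁴ + 8⁴ = 6834
6834 → 6⁴ + 8⁴ + 3⁴ + 4⁴ = 5729
5729 → 5⁴ + 7⁴ + 2⁴ + 9⁴ = 9603
9603 → 9⁴ + 6⁴ + 0⁴ + 3⁴ = 7938
7938 → 7⁴ + 9⁴ + 3⁴ + 8⁴ = 13139
13139 → 1⁴ + 3⁴ + 1⁴ + 3⁴ + 9⁴ = 6725
6725 → 6⁴ + 7⁴ + 2⁴ + 5⁴ = 4338
4338 → 4⁴ + 3⁴ + 3⁴ + 8⁴ = 4514
4514 → 4⁴ + 5⁴ + 1⁴ + 4⁴ = 1138
1138 → 1⁴ + 1⁴ + 3⁴ + 8⁴ = 4179
4179 → 4⁴ + 1⁴ + 7⁴ + 9⁴ = 9219
9219 → 9⁴ + 2⁴ + 1⁴ + 9⁴ = 13139  — 13139 repeats.
That took 14 steps.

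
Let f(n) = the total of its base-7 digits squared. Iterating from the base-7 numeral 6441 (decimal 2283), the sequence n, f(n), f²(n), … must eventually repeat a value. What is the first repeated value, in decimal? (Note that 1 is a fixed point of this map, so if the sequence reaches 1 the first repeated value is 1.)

2283 = (6,4,4,1)_7 → 6² + 4² + 4² + 1² = 69
69 = (1,2,6)_7 → 1² + 2² + 6² = 41
41 = (5,6)_7 → 5² + 6² = 61
61 = (1,1,5)_7 → 1² + 1² + 5² = 27
27 = (3,6)_7 → 3² + 6² = 45
45 = (6,3)_7 → 6² + 3² = 45  — 45 already appeared earlier.

45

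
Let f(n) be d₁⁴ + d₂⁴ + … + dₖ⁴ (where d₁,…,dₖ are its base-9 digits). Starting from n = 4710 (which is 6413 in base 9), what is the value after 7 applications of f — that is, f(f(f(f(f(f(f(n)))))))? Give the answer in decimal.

290

4710 = (6,4,1,3)_9 → 6⁴ + 4⁴ + 1⁴ + 3⁴ = 1634
1634 = (2,2,1,5)_9 → 2⁴ + 2⁴ + 1⁴ + 5⁴ = 658
658 = (8,1,1)_9 → 8⁴ + 1⁴ + 1⁴ = 4098
4098 = (5,5,5,3)_9 → 5⁴ + 5⁴ + 5⁴ + 3⁴ = 1956
1956 = (2,6,1,3)_9 → 2⁴ + 6⁴ + 1⁴ + 3⁴ = 1394
1394 = (1,8,1,8)_9 → 1⁴ + 8⁴ + 1⁴ + 8⁴ = 8194
8194 = (1,2,2,1,4)_9 → 1⁴ + 2⁴ + 2⁴ + 1⁴ + 4⁴ = 290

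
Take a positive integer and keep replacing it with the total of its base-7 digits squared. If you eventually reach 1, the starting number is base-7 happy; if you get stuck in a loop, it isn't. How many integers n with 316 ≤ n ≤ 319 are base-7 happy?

1

316: 316 → 46 → 52 → 10 → 10  (repeats 10)
317: 317 → 49 → 1  (reaches 1)
318: 318 → 54 → 26 → 34 → 52 → 10 → 10  (repeats 10)
319: 319 → 61 → 27 → 45 → 45  (repeats 45)
base-7 happy: 317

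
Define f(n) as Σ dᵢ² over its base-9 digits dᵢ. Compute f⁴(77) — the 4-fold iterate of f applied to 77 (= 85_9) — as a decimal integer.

77 = (8,5)_9 → 89
89 = (1,0,8)_9 → 65
65 = (7,2)_9 → 53
53 = (5,8)_9 → 89

89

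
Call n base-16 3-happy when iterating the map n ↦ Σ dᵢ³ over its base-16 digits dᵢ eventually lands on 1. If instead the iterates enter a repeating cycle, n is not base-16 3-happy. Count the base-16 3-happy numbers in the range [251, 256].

1

251: 251 → 4706 → 233 → 3473 → 2927 → 4922 → 1055 → 3440 → 2540 → 5201 → 191 → 4706  (repeats 4706)
252: 252 → 5103 → 6147 → 540 → 1737 → 2673 → 1344 → 189 → 3528 → 4437 → 252  (repeats 252)
253: 253 → 5572 → 1918 → 3430 → 2629 → 1189 → 1189  (repeats 1189)
254: 254 → 6119 → 3431 → 2756 → 2792 → 4256 → 1001 → 3500 → 4925 → 2252 → 3968 → 3887 → 6758 → 1433 → 1583 → 3599 → 6119  (repeats 6119)
255: 255 → 6750 → 3870 → 6120 → 3600 → 2745 → 3060 → 4770 → 1017 → 4131 → 36 → 72 → 576 → 72  (repeats 72)
256: 256 → 1  (reaches 1)
base-16 3-happy: 256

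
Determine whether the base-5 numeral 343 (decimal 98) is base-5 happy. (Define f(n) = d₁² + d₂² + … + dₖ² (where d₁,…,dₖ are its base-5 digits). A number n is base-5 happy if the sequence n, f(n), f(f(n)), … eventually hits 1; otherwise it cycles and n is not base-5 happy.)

not base-5 happy

98 = (3,4,3)_5 → 3² + 4² + 3² = 9 + 16 + 9 = 34
34 = (1,1,4)_5 → 1² + 1² + 4² = 1 + 1 + 16 = 18
18 = (3,3)_5 → 3² + 3² = 9 + 9 = 18  — 18 already seen; the sequence cycles without reaching 1.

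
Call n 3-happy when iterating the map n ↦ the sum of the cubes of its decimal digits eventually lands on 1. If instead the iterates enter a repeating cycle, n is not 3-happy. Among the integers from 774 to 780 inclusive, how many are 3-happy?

774: 774 → 750 → 468 → 792 → 1080 → 513 → 153 → 153  — not 3-happy
775: 775 → 811 → 514 → 190 → 730 → 370 → 370  — not 3-happy
776: 776 → 902 → 737 → 713 → 371 → 371  — not 3-happy
777: 777 → 1029 → 738 → 882 → 1032 → 36 → 243 → 99 → 1458 → 702 → 351 → 153 → 153  — not 3-happy
778: 778 → 1198 → 1243 → 100 → 1  — 3-happy
779: 779 → 1415 → 191 → 731 → 371 → 371  — not 3-happy
780: 780 → 855 → 762 → 567 → 684 → 792 → 1080 → 513 → 153 → 153  — not 3-happy
3-happy: 778

1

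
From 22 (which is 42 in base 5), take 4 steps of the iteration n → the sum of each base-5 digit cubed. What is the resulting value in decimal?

22 = (4,2)_5 → 4³ + 2³ = 64 + 8 = 72
72 = (2,4,2)_5 → 2³ + 4³ + 2³ = 8 + 64 + 8 = 80
80 = (3,1,0)_5 → 3³ + 1³ + 0³ = 27 + 1 + 0 = 28
28 = (1,0,3)_5 → 1³ + 0³ + 3³ = 1 + 0 + 27 = 28

28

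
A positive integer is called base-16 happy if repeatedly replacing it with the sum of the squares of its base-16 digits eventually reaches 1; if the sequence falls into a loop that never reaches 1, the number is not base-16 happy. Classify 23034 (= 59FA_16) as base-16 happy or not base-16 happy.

base-16 happy

23034 = (5,9,15,10)_16 → 431
431 = (1,10,15)_16 → 326
326 = (1,4,6)_16 → 53
53 = (3,5)_16 → 34
34 = (2,2)_16 → 8
8 = (8)_16 → 64
64 = (4,0)_16 → 16
16 = (1,0)_16 → 1  — reached 1.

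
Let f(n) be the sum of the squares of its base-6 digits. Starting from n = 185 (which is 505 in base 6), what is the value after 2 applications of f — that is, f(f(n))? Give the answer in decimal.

185 = (5,0,5)_6 → 5² + 0² + 5² = 25 + 0 + 25 = 50
50 = (1,2,2)_6 → 1² + 2² + 2² = 1 + 4 + 4 = 9

9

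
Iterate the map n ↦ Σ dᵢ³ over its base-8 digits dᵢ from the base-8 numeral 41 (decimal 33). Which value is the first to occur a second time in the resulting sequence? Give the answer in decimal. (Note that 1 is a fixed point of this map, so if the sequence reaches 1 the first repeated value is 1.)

33 = (4,1)_8 → 4³ + 1³ = 64 + 1 = 65
65 = (1,0,1)_8 → 1³ + 0³ + 1³ = 1 + 0 + 1 = 2
2 = (2)_8 → 2³ = 8
8 = (1,0)_8 → 1³ + 0³ = 1 + 0 = 1  — reached the fixed point 1.
1 → 1, so 1 is the first repeated value.

1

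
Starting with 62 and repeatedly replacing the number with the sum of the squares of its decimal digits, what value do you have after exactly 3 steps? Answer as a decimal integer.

37

62 → 6² + 2² = 40
40 → 4² + 0² = 16
16 → 1² + 6² = 37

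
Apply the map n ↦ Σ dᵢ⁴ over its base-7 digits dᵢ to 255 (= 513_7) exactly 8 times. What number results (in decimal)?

255 = (5,1,3)_7 → 5⁴ + 1⁴ + 3⁴ = 707
707 = (2,0,3,0)_7 → 2⁴ + 0⁴ + 3⁴ + 0⁴ = 97
97 = (1,6,6)_7 → 1⁴ + 6⁴ + 6⁴ = 2593
2593 = (1,0,3,6,3)_7 → 1⁴ + 0⁴ + 3⁴ + 6⁴ + 3⁴ = 1459
1459 = (4,1,5,3)_7 → 4⁴ + 1⁴ + 5⁴ + 3⁴ = 963
963 = (2,5,4,4)_7 → 2⁴ + 5⁴ + 4⁴ + 4⁴ = 1153
1153 = (3,2,3,5)_7 → 3⁴ + 2⁴ + 3⁴ + 5⁴ = 803
803 = (2,2,2,5)_7 → 2⁴ + 2⁴ + 2⁴ + 5⁴ = 673

673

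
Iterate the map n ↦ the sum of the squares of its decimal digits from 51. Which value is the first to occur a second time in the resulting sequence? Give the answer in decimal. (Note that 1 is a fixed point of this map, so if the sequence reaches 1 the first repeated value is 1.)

16

51 → 5² + 1² = 26
26 → 2² + 6² = 40
40 → 4² + 0² = 16
16 → 1² + 6² = 37
37 → 3² + 7² = 58
58 → 5² + 8² = 89
89 → 8² + 9² = 145
145 → 1² + 4² + 5² = 42
42 → 4² + 2² = 20
20 → 2² + 0² = 4
4 → 4² = 16  — 16 already appeared earlier.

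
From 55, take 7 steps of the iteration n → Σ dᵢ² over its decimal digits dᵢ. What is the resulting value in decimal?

55 → 5² + 5² = 25 + 25 = 50
50 → 5² + 0² = 25 + 0 = 25
25 → 2² + 5² = 4 + 25 = 29
29 → 2² + 9² = 4 + 81 = 85
85 → 8² + 5² = 64 + 25 = 89
89 → 8² + 9² = 64 + 81 = 145
145 → 1² + 4² + 5² = 1 + 16 + 25 = 42

42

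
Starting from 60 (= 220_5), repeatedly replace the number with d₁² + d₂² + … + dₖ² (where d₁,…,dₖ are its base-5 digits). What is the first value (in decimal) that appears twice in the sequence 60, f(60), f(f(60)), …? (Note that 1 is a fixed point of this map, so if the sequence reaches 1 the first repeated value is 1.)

10

60 = (2,2,0)_5 → 2² + 2² + 0² = 4 + 4 + 0 = 8
8 = (1,3)_5 → 1² + 3² = 1 + 9 = 10
10 = (2,0)_5 → 2² + 0² = 4 + 0 = 4
4 = (4)_5 → 4² = 16
16 = (3,1)_5 → 3² + 1² = 9 + 1 = 10  — 10 already appeared earlier.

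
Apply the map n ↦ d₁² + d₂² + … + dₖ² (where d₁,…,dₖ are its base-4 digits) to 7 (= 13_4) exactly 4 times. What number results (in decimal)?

1

7 = (1,3)_4 → 1² + 3² = 1 + 9 = 10
10 = (2,2)_4 → 2² + 2² = 4 + 4 = 8
8 = (2,0)_4 → 2² + 0² = 4 + 0 = 4
4 = (1,0)_4 → 1² + 0² = 1 + 0 = 1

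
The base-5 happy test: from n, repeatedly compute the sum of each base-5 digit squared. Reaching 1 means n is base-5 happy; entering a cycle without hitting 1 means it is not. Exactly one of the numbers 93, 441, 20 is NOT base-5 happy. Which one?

20

93: 93 → 27 → 5 → 1  — reaches 1 (base-5 happy)
441: 441 → 23 → 25 → 1  — reaches 1 (base-5 happy)
20: 20 → 16 → 10 → 4 → 16  — repeats 16 (not base-5 happy)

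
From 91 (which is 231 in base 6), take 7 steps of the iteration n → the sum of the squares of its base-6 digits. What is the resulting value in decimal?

41

91 = (2,3,1)_6 → 14
14 = (2,2)_6 → 8
8 = (1,2)_6 → 5
5 = (5)_6 → 25
25 = (4,1)_6 → 17
17 = (2,5)_6 → 29
29 = (4,5)_6 → 41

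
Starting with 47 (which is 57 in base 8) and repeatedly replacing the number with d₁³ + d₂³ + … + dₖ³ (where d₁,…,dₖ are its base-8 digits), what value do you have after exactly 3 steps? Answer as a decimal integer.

47 = (5,7)_8 → 5³ + 7³ = 468
468 = (7,2,4)_8 → 7³ + 2³ + 4³ = 415
415 = (6,3,7)_8 → 6³ + 3³ + 7³ = 586

586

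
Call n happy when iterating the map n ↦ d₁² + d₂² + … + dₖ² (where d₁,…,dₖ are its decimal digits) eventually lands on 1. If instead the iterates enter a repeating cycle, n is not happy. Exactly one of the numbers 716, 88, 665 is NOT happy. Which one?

88

716: 716 → 86 → 100 → 1  — reaches 1 (happy)
88: 88 → 128 → 69 → 117 → 51 → 26 → 40 → 16 → 37 → 58 → 89 → 145 → 42 → 20 → 4 → 16  — repeats 16 (not happy)
665: 665 → 97 → 130 → 10 → 1  — reaches 1 (happy)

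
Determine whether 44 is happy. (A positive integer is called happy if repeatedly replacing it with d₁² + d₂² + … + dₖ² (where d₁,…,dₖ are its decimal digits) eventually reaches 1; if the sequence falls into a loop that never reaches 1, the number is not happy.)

happy

44 → 4² + 4² = 16 + 16 = 32
32 → 3² + 2² = 9 + 4 = 13
13 → 1² + 3² = 1 + 9 = 10
10 → 1² + 0² = 1 + 0 = 1  — reached 1.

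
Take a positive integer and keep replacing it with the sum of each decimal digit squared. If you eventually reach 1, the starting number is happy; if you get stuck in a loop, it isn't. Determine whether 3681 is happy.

3681 → 3² + 6² + 8² + 1² = 110
110 → 1² + 1² + 0² = 2
2 → 2² = 4
4 → 4² = 16
16 → 1² + 6² = 37
37 → 3² + 7² = 58
58 → 5² + 8² = 89
89 → 8² + 9² = 145
145 → 1² + 4² + 5² = 42
42 → 4² + 2² = 20
20 → 2² + 0² = 4  — 4 already seen; the sequence cycles without reaching 1.

not happy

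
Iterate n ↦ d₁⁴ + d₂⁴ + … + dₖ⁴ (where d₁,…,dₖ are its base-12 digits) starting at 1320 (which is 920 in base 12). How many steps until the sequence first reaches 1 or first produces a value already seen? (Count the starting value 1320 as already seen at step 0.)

15

1320 = (9,2,0)_12 → 9⁴ + 2⁴ + 0⁴ = 6577
6577 = (3,9,8,1)_12 → 3⁴ + 9⁴ + 8⁴ + 1⁴ = 10739
10739 = (6,2,6,11)_12 → 6⁴ + 2⁴ + 6⁴ + 11⁴ = 17249
17249 = (9,11,9,5)_12 → 9⁴ + 11⁴ + 9⁴ + 5⁴ = 28388
28388 = (1,4,5,1,8)_12 → 1⁴ + 4⁴ + 5⁴ + 1⁴ + 8⁴ = 4979
4979 = (2,10,6,11)_12 → 2⁴ + 10⁴ + 6⁴ + 11⁴ = 25953
25953 = (1,3,0,2,9)_12 → 1⁴ + 3⁴ + 0⁴ + 2⁴ + 9⁴ = 6659
6659 = (3,10,2,11)_12 → 3⁴ + 10⁴ + 2⁴ + 11⁴ = 24738
24738 = (1,2,3,9,6)_12 → 1⁴ + 2⁴ + 3⁴ + 9⁴ + 6⁴ = 7955
7955 = (4,7,2,11)_12 → 4⁴ + 7⁴ + 2⁴ + 11⁴ = 17314
17314 = (10,0,2,10)_12 → 10⁴ + 0⁴ + 2⁴ + 10⁴ = 20016
20016 = (11,7,0,0)_12 → 11⁴ + 7⁴ + 0⁴ + 0⁴ = 17042
17042 = (9,10,4,2)_12 → 9⁴ + 10⁴ + 4⁴ + 2⁴ = 16833
16833 = (9,8,10,9)_12 → 9⁴ + 8⁴ + 10⁴ + 9⁴ = 27218
27218 = (1,3,9,0,2)_12 → 1⁴ + 3⁴ + 9⁴ + 0⁴ + 2⁴ = 6659  — 6659 repeats.
That took 15 steps.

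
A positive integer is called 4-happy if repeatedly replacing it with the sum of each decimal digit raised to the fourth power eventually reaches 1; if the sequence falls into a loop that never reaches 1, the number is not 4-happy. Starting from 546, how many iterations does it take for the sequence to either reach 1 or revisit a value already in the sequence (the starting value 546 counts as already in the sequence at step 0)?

546 → 5⁴ + 4⁴ + 6⁴ = 2177
2177 → 2⁴ + 1⁴ + 7⁴ + 7⁴ = 4819
4819 → 4⁴ + 8⁴ + 1⁴ + 9⁴ = 10914
10914 → 1⁴ + 0⁴ + 9⁴ + 1⁴ + 4⁴ = 6819
6819 → 6⁴ + 8⁴ + 1⁴ + 9⁴ = 11954
11954 → 1⁴ + 1⁴ + 9⁴ + 5⁴ + 4⁴ = 7444
7444 → 7⁴ + 4⁴ + 4⁴ + 4⁴ = 3169
3169 → 3⁴ + 1⁴ + 6⁴ + 9⁴ = 7939
7939 → 7⁴ + 9⁴ + 3⁴ + 9⁴ = 15604
15604 → 1⁴ + 5⁴ + 6⁴ + 0⁴ + 4⁴ = 2178
2178 → 2⁴ + 1⁴ + 7⁴ + 8⁴ = 6514
6514 → 6⁴ + 5⁴ + 1⁴ + 4⁴ = 2178  — 2178 repeats.
That took 12 steps.

12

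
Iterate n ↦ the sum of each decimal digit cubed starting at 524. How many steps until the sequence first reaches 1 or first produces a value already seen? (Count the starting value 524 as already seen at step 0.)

524 → 197
197 → 1073
1073 → 371
371 → 371  — 371 repeats.
That took 4 steps.

4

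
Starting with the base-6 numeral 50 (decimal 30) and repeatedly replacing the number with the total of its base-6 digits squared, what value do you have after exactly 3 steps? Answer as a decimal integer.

29

30 = (5,0)_6 → 5² + 0² = 25
25 = (4,1)_6 → 4² + 1² = 17
17 = (2,5)_6 → 2² + 5² = 29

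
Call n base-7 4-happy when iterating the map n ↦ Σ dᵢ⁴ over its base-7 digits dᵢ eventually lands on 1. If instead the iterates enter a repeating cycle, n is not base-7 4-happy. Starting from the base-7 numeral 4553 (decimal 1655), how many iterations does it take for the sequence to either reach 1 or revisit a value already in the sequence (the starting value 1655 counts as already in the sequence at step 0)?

1655 = (4,5,5,3)_7 → 4⁴ + 5⁴ + 5⁴ + 3⁴ = 256 + 625 + 625 + 81 = 1587
1587 = (4,4,2,5)_7 → 4⁴ + 4⁴ + 2⁴ + 5⁴ = 256 + 256 + 16 + 625 = 1153
1153 = (3,2,3,5)_7 → 3⁴ + 2⁴ + 3⁴ + 5⁴ = 81 + 16 + 81 + 625 = 803
803 = (2,2,2,5)_7 → 2⁴ + 2⁴ + 2⁴ + 5⁴ = 16 + 16 + 16 + 625 = 673
673 = (1,6,5,1)_7 → 1⁴ + 6⁴ + 5⁴ + 1⁴ = 1 + 1296 + 625 + 1 = 1923
1923 = (5,4,1,5)_7 → 5⁴ + 4⁴ + 1⁴ + 5⁴ = 625 + 256 + 1 + 625 = 1507
1507 = (4,2,5,2)_7 → 4⁴ + 2⁴ + 5⁴ + 2⁴ = 256 + 16 + 625 + 16 = 913
913 = (2,4,4,3)_7 → 2⁴ + 4⁴ + 4⁴ + 3⁴ = 16 + 256 + 256 + 81 = 609
609 = (1,5,3,0)_7 → 1⁴ + 5⁴ + 3⁴ + 0⁴ = 1 + 625 + 81 + 0 = 707
707 = (2,0,3,0)_7 → 2⁴ + 0⁴ + 3⁴ + 0⁴ = 16 + 0 + 81 + 0 = 97
97 = (1,6,6)_7 → 1⁴ + 6⁴ + 6⁴ = 1 + 1296 + 1296 = 2593
2593 = (1,0,3,6,3)_7 → 1⁴ + 0⁴ + 3⁴ + 6⁴ + 3⁴ = 1 + 0 + 81 + 1296 + 81 = 1459
1459 = (4,1,5,3)_7 → 4⁴ + 1⁴ + 5⁴ + 3⁴ = 256 + 1 + 625 + 81 = 963
963 = (2,5,4,4)_7 → 2⁴ + 5⁴ + 4⁴ + 4⁴ = 16 + 625 + 256 + 256 = 1153  — 1153 repeats.
That took 14 steps.

14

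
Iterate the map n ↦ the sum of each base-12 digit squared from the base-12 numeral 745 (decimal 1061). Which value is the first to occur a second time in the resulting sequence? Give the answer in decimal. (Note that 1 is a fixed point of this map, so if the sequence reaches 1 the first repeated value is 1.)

1061 = (7,4,5)_12 → 7² + 4² + 5² = 90
90 = (7,6)_12 → 7² + 6² = 85
85 = (7,1)_12 → 7² + 1² = 50
50 = (4,2)_12 → 4² + 2² = 20
20 = (1,8)_12 → 1² + 8² = 65
65 = (5,5)_12 → 5² + 5² = 50  — 50 already appeared earlier.

50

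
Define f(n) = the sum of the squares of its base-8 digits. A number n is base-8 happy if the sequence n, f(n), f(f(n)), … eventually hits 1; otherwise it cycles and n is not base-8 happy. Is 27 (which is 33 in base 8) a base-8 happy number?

27 = (3,3)_8 → 3² + 3² = 18
18 = (2,2)_8 → 2² + 2² = 8
8 = (1,0)_8 → 1² + 0² = 1  — reached 1.

base-8 happy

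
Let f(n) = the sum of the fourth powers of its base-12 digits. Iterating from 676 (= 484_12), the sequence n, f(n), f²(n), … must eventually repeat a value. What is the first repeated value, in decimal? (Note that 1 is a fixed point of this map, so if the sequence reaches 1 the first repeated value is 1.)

676 = (4,8,4)_12 → 4⁴ + 8⁴ + 4⁴ = 256 + 4096 + 256 = 4608
4608 = (2,8,0,0)_12 → 2⁴ + 8⁴ + 0⁴ + 0⁴ = 16 + 4096 + 0 + 0 = 4112
4112 = (2,4,6,8)_12 → 2⁴ + 4⁴ + 6⁴ + 8⁴ = 16 + 256 + 1296 + 4096 = 5664
5664 = (3,3,4,0)_12 → 3⁴ + 3⁴ + 4⁴ + 0⁴ = 81 + 81 + 256 + 0 = 418
418 = (2,10,10)_12 → 2⁴ + 10⁴ + 10⁴ = 16 + 10000 + 10000 = 20016
20016 = (11,7,0,0)_12 → 11⁴ + 7⁴ + 0⁴ + 0⁴ = 14641 + 2401 + 0 + 0 = 17042
17042 = (9,10,4,2)_12 → 9⁴ + 10⁴ + 4⁴ + 2⁴ = 6561 + 10000 + 256 + 16 = 16833
16833 = (9,8,10,9)_12 → 9⁴ + 8⁴ + 10⁴ + 9⁴ = 6561 + 4096 + 10000 + 6561 = 27218
27218 = (1,3,9,0,2)_12 → 1⁴ + 3⁴ + 9⁴ + 0⁴ + 2⁴ = 1 + 81 + 6561 + 0 + 16 = 6659
6659 = (3,10,2,11)_12 → 3⁴ + 10⁴ + 2⁴ + 11⁴ = 81 + 10000 + 16 + 14641 = 24738
24738 = (1,2,3,9,6)_12 → 1⁴ + 2⁴ + 3⁴ + 9⁴ + 6⁴ = 1 + 16 + 81 + 6561 + 1296 = 7955
7955 = (4,7,2,11)_12 → 4⁴ + 7⁴ + 2⁴ + 11⁴ = 256 + 2401 + 16 + 14641 = 17314
17314 = (10,0,2,10)_12 → 10⁴ + 0⁴ + 2⁴ + 10⁴ = 10000 + 0 + 16 + 10000 = 20016  — 20016 already appeared earlier.

20016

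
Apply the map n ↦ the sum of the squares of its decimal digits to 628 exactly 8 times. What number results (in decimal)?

628 → 6² + 2² + 8² = 104
104 → 1² + 0² + 4² = 17
17 → 1² + 7² = 50
50 → 5² + 0² = 25
25 → 2² + 5² = 29
29 → 2² + 9² = 85
85 → 8² + 5² = 89
89 → 8² + 9² = 145

145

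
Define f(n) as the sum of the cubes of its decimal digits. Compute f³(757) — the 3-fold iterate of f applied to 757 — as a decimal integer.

757 → 811
811 → 514
514 → 190

190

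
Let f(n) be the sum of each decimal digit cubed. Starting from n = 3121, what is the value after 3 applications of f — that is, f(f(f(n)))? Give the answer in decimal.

3121 → 3³ + 1³ + 2³ + 1³ = 27 + 1 + 8 + 1 = 37
37 → 3³ + 7³ = 27 + 343 = 370
370 → 3³ + 7³ + 0³ = 27 + 343 + 0 = 370

370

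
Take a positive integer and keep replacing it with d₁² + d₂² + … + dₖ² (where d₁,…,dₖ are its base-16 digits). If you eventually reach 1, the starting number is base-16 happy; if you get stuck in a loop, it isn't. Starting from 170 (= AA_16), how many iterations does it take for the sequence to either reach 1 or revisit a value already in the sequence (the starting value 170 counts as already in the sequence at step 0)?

170 = (10,10)_16 → 10² + 10² = 100 + 100 = 200
200 = (12,8)_16 → 12² + 8² = 144 + 64 = 208
208 = (13,0)_16 → 13² + 0² = 169 + 0 = 169
169 = (10,9)_16 → 10² + 9² = 100 + 81 = 181
181 = (11,5)_16 → 11² + 5² = 121 + 25 = 146
146 = (9,2)_16 → 9² + 2² = 81 + 4 = 85
85 = (5,5)_16 → 5² + 5² = 25 + 25 = 50
50 = (3,2)_16 → 3² + 2² = 9 + 4 = 13
13 = (13)_16 → 13² = 169  — 169 repeats.
That took 9 steps.

9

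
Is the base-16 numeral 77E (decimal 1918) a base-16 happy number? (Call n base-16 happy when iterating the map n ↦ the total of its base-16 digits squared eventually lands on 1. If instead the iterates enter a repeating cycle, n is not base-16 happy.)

not base-16 happy

1918 = (7,7,14)_16 → 7² + 7² + 14² = 294
294 = (1,2,6)_16 → 1² + 2² + 6² = 41
41 = (2,9)_16 → 2² + 9² = 85
85 = (5,5)_16 → 5² + 5² = 50
50 = (3,2)_16 → 3² + 2² = 13
13 = (13)_16 → 13² = 169
169 = (10,9)_16 → 10² + 9² = 181
181 = (11,5)_16 → 11² + 5² = 146
146 = (9,2)_16 → 9² + 2² = 85  — 85 already seen; the sequence cycles without reaching 1.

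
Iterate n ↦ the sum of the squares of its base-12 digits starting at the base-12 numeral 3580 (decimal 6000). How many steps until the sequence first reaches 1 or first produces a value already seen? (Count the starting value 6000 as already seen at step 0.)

6000 = (3,5,8,0)_12 → 3² + 5² + 8² + 0² = 9 + 25 + 64 + 0 = 98
98 = (8,2)_12 → 8² + 2² = 64 + 4 = 68
68 = (5,8)_12 → 5² + 8² = 25 + 64 = 89
89 = (7,5)_12 → 7² + 5² = 49 + 25 = 74
74 = (6,2)_12 → 6² + 2² = 36 + 4 = 40
40 = (3,4)_12 → 3² + 4² = 9 + 16 = 25
25 = (2,1)_12 → 2² + 1² = 4 + 1 = 5
5 = (5)_12 → 5² = 25  — 25 repeats.
That took 8 steps.

8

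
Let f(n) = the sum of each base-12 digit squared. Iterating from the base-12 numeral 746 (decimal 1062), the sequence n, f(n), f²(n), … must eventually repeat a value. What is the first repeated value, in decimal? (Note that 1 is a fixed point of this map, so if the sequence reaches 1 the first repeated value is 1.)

1062 = (7,4,6)_12 → 101
101 = (8,5)_12 → 89
89 = (7,5)_12 → 74
74 = (6,2)_12 → 40
40 = (3,4)_12 → 25
25 = (2,1)_12 → 5
5 = (5)_12 → 25  — 25 already appeared earlier.

25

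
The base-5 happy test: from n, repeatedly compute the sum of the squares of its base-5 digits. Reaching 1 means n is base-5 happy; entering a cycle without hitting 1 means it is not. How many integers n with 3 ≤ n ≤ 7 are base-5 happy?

3: 3 → 9 → 17 → 13 → 13  (repeats 13)
4: 4 → 16 → 10 → 4  (repeats 4)
5: 5 → 1  (reaches 1)
6: 6 → 2 → 4 → 16 → 10 → 4  (repeats 4)
7: 7 → 5 → 1  (reaches 1)
base-5 happy: 5, 7

2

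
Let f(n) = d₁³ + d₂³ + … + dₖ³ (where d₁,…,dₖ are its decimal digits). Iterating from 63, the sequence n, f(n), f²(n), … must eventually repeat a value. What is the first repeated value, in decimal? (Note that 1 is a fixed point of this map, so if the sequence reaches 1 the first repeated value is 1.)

63 → 243
243 → 99
99 → 1458
1458 → 702
702 → 351
351 → 153
153 → 153  — 153 already appeared earlier.

153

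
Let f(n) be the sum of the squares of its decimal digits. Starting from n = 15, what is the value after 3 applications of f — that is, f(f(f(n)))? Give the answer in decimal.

15 → 1² + 5² = 26
26 → 2² + 6² = 40
40 → 4² + 0² = 16

16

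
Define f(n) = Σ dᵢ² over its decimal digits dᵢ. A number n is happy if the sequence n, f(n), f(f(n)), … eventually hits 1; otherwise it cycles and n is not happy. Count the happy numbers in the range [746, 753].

746: 746 → 101 → 2 → 4 → 16 → 37 → 58 → 89 → 145 → 42 → 20 → 4  — not happy
747: 747 → 114 → 18 → 65 → 61 → 37 → 58 → 89 → 145 → 42 → 20 → 4 → 16 → 37  — not happy
748: 748 → 129 → 86 → 100 → 1  — happy
749: 749 → 146 → 53 → 34 → 25 → 29 → 85 → 89 → 145 → 42 → 20 → 4 → 16 → 37 → 58 → 89  — not happy
750: 750 → 74 → 65 → 61 → 37 → 58 → 89 → 145 → 42 → 20 → 4 → 16 → 37  — not happy
751: 751 → 75 → 74 → 65 → 61 → 37 → 58 → 89 → 145 → 42 → 20 → 4 → 16 → 37  — not happy
752: 752 → 78 → 113 → 11 → 2 → 4 → 16 → 37 → 58 → 89 → 145 → 42 → 20 → 4  — not happy
753: 753 → 83 → 73 → 58 → 89 → 145 → 42 → 20 → 4 → 16 → 37 → 58  — not happy
happy: 748

1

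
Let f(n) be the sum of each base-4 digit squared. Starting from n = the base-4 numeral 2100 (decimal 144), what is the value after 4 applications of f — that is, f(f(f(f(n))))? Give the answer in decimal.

144 = (2,1,0,0)_4 → 5
5 = (1,1)_4 → 2
2 = (2)_4 → 4
4 = (1,0)_4 → 1

1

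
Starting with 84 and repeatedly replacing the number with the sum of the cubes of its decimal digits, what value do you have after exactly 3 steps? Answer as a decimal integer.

84 → 8³ + 4³ = 512 + 64 = 576
576 → 5³ + 7³ + 6³ = 125 + 343 + 216 = 684
684 → 6³ + 8³ + 4³ = 216 + 512 + 64 = 792

792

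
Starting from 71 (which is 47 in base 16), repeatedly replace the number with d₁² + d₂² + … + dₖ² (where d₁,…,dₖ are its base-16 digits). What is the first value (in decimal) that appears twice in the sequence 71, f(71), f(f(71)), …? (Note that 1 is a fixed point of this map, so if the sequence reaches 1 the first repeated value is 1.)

71 = (4,7)_16 → 65
65 = (4,1)_16 → 17
17 = (1,1)_16 → 2
2 = (2)_16 → 4
4 = (4)_16 → 16
16 = (1,0)_16 → 1  — reached the fixed point 1.
1 → 1, so 1 is the first repeated value.

1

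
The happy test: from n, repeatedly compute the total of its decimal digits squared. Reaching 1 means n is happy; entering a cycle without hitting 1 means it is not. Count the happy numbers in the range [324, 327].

1

324: 324 → 29 → 85 → 89 → 145 → 42 → 20 → 4 → 16 → 37 → 58 → 89  (repeats 89)
325: 325 → 38 → 73 → 58 → 89 → 145 → 42 → 20 → 4 → 16 → 37 → 58  (repeats 58)
326: 326 → 49 → 97 → 130 → 10 → 1  (reaches 1)
327: 327 → 62 → 40 → 16 → 37 → 58 → 89 → 145 → 42 → 20 → 4 → 16  (repeats 16)
happy: 326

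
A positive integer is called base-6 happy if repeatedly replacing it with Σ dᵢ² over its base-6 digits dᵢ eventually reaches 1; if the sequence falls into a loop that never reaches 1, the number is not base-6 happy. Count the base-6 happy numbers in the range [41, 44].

41: 41 → 26 → 20 → 13 → 5 → 25 → 17 → 29 → 41  (repeats 41)
42: 42 → 2 → 4 → 16 → 20 → 13 → 5 → 25 → 17 → 29 → 41 → 26 → 20  (repeats 20)
43: 43 → 3 → 9 → 10 → 17 → 29 → 41 → 26 → 20 → 13 → 5 → 25 → 17  (repeats 17)
44: 44 → 6 → 1  (reaches 1)
base-6 happy: 44

1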